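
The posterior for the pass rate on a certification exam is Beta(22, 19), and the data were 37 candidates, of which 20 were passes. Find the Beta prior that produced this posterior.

Under Beta–binomial conjugacy the posterior parameters are (α+s, β+f).
Subtract the data counts: 22−20=2, 19−17=2.

Beta(2, 2)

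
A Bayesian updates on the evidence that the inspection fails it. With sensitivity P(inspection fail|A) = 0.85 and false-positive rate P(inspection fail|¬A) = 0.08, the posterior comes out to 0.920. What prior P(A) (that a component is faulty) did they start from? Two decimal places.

P(A) = 0.52

Bayes' rule in odds form gives O(A|E) = O(A)·[P(E|A)/P(E|¬A)], hence O(A) = O(A|E)/LR.
Posterior odds = 0.920/(1−0.920) = 11.5000. LR = 0.85/0.08 = 10.6250.
Prior odds = 11.5000/10.6250 = 1.0824, so P(A) = 1.0824/(1+1.0824) ≈ 0.52.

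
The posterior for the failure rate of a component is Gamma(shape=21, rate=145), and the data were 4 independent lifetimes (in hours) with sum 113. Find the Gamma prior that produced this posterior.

For an exponential likelihood with a Gamma(α, β) prior on the rate, n observations with total T give posterior Gamma(α+n, β+T).
So α = 21 − 4 = 17 and β = 145 − 113 = 32.

Gamma(shape=17, rate=32)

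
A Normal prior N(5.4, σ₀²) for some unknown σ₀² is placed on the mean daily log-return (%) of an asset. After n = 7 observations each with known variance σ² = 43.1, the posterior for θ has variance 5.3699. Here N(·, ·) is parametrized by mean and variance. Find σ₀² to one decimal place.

Posterior precision equals prior precision plus data precision: 1/σ_n² = 1/σ₀² + n/σ².
So 1/σ₀² = 1/5.3699 − 7/43.1 = 0.186223 − 0.162413 = 0.023810.
Hence σ₀² = 1/0.023810 ≈ 42.0.

σ₀² = 42.0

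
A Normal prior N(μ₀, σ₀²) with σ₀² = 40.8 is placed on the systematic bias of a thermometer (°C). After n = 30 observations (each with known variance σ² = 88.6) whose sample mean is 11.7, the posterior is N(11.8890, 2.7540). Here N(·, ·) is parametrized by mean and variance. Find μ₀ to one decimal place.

The posterior mean is a precision-weighted average: μ_n = (τ₀μ₀ + τ_data·x̄)/(τ₀+τ_data), with τ₀=1/σ₀² and τ_data=n/σ².
Here τ₀ = 1/40.8 = 0.024510 and τ_data = 30/88.6 = 0.338600, so τ_n = 0.363110.
Rearranging for μ₀: μ₀ = (μ_n·τ_n − τ_data·x̄)/τ₀ = (11.8890·0.363110 − 0.338600·11.7) / 0.024510 = 0.355395/0.024510 ≈ 14.5.

μ₀ = 14.5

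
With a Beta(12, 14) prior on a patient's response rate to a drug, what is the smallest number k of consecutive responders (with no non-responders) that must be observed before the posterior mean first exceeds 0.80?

After k responders and 0 non-responders the posterior is Beta(12+k, 14), with mean (12+k)/(12+14+k).
Set (12+k)/(26+k) > 0.80 and solve: k > (0.80·26 − 12)/(1 − 0.80) = 44.000.
The smallest integer exceeding 44.000 is 45.

k = 45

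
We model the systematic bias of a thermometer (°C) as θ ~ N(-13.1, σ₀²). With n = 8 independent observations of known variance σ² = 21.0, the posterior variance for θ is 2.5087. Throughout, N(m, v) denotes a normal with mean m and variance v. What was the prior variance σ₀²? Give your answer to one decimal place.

For the Normal–Normal model with known σ², precisions add: τ_n = τ₀ + n/σ².
So 1/σ₀² = 1/2.5087 − 8/21.0 = 0.398613 − 0.380952 = 0.017661.
Hence σ₀² = 1/0.017661 ≈ 56.6.

σ₀² = 56.6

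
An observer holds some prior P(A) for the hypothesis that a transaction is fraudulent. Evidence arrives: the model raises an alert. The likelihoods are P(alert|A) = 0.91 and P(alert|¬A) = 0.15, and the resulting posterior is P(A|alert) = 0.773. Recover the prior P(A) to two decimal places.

P(A) = 0.36

Bayes' rule in odds form gives O(A|E) = O(A)·[P(E|A)/P(E|¬A)], hence O(A) = O(A|E)/LR.
Posterior odds = 0.773/(1−0.773) = 3.4053. LR = 0.91/0.15 = 6.0667.
Prior odds = 3.4053/6.0667 = 0.5613, so P(A) = 0.5613/(1+0.5613) ≈ 0.36.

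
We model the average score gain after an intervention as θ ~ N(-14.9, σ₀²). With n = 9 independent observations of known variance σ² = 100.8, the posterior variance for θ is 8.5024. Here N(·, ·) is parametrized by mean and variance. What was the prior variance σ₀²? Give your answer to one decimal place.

σ₀² = 35.3

Posterior precision equals prior precision plus data precision: 1/σ_n² = 1/σ₀² + n/σ².
So 1/σ₀² = 1/8.5024 − 9/100.8 = 0.117614 − 0.089286 = 0.028328.
Hence σ₀² = 1/0.028328 ≈ 35.3.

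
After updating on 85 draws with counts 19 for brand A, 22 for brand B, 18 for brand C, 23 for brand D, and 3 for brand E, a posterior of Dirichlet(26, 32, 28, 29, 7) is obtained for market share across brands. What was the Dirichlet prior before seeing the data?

Dirichlet(7, 10, 10, 6, 4)

For a Dirichlet(α) prior with multinomial counts c, the posterior is Dirichlet(α + c) componentwise.
Subtract each count from the matching posterior parameter: 26−19=7, 32−22=10, 28−18=10, 29−23=6, 7−3=4.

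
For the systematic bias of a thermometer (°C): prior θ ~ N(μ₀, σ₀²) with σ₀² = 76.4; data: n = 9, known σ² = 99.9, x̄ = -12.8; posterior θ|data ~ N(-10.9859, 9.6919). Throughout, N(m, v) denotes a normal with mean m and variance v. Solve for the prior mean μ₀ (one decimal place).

μ₀ = 1.5

The posterior mean is a precision-weighted average: μ_n = (τ₀μ₀ + τ_data·x̄)/(τ₀+τ_data), with τ₀=1/σ₀² and τ_data=n/σ².
Here τ₀ = 1/76.4 = 0.013089 and τ_data = 9/99.9 = 0.090090, so τ_n = 0.103179.
Rearranging for μ₀: μ₀ = (μ_n·τ_n − τ_data·x̄)/τ₀ = (-10.9859·0.103179 − 0.090090·-12.8) / 0.013089 = 0.019638/0.013089 ≈ 1.5.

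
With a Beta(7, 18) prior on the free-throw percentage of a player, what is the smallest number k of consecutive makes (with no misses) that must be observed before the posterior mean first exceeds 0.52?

After k makes and 0 misses the posterior is Beta(7+k, 18), with mean (7+k)/(7+18+k).
Set (7+k)/(25+k) > 0.52 and solve: k > (0.52·25 − 7)/(1 − 0.52) = 12.500.
The smallest integer exceeding 12.500 is 13, and checking k=13: (20)/(38) = 0.5263 > 0.52.

k = 13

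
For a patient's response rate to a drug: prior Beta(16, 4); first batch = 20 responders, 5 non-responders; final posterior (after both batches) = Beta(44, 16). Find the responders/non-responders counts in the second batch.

8 responders and 7 non-responders

Because Beta–binomial updating is additive in the counts, the combined data contributed (α_post−α_prior, β_post−β_prior) successes and failures.
Total across both batches: 44−16=28 responders, 16−4=12 non-responders.
Subtract the first batch: 28−20=8 responders and 12−5=7 non-responders.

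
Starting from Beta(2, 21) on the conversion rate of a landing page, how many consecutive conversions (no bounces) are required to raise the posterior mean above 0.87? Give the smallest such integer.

After k conversions and 0 bounces the posterior is Beta(2+k, 21), with mean (2+k)/(2+21+k).
Set (2+k)/(23+k) > 0.87 and solve: k > (0.87·23 − 2)/(1 − 0.87) = 138.538.
The smallest integer exceeding 138.538 is 139, and checking k=139: (141)/(162) = 0.8704 > 0.87.

k = 139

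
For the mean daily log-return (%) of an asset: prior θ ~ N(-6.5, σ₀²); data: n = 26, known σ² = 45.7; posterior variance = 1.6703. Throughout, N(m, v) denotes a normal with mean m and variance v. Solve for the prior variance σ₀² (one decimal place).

Posterior precision equals prior precision plus data precision: 1/σ_n² = 1/σ₀² + n/σ².
So 1/σ₀² = 1/1.6703 − 26/45.7 = 0.598695 − 0.568928 = 0.029767.
Hence σ₀² = 1/0.029767 ≈ 33.6.

σ₀² = 33.6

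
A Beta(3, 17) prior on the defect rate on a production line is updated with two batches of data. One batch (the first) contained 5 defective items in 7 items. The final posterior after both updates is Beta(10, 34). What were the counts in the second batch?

2 defective items and 15 good items

Because Beta–binomial updating is additive in the counts, the combined data contributed (α_post−α_prior, β_post−β_prior) successes and failures.
Total across both batches: 10−3=7 defective items, 34−17=17 good items.
Subtract the first batch: 7−5=2 defective items and 17−2=15 good items.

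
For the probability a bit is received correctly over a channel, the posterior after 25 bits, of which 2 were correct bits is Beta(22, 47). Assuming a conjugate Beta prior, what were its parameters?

Beta(20, 24)

Under Beta–binomial conjugacy the posterior parameters are (α+s, β+f).
Subtract the data counts: 22−2=20, 47−23=24.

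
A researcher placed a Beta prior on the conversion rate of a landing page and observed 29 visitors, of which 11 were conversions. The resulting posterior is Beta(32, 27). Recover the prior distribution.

Beta(21, 9)

A Beta(a, b) prior with s successes and f failures in binomial data gives a Beta(a+s, b+f) posterior.
Subtract the data counts: 32−11=21, 27−18=9.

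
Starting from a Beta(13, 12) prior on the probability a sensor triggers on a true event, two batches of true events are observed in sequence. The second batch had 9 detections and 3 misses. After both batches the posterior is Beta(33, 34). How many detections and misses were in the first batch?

11 detections and 19 misses

Sequential conjugate updates are equivalent to a single update on the pooled data, so total successes = posterior α − prior α and total failures = posterior β − prior β.
Total across both batches: 33−13=20 detections, 34−12=22 misses.
Subtract the second batch: 20−9=11 detections and 22−3=19 misses.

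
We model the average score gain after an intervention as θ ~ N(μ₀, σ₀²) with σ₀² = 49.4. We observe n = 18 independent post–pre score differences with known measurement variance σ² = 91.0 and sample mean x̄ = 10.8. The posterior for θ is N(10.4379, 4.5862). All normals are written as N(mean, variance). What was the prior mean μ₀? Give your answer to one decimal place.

The posterior mean is a precision-weighted average: μ_n = (τ₀μ₀ + τ_data·x̄)/(τ₀+τ_data), with τ₀=1/σ₀² and τ_data=n/σ².
Here τ₀ = 1/49.4 = 0.020243 and τ_data = 18/91.0 = 0.197802, so τ_n = 0.218045.
Rearranging for μ₀: μ₀ = (μ_n·τ_n − τ_data·x̄)/τ₀ = (10.4379·0.218045 − 0.197802·10.8) / 0.020243 = 0.139670/0.020243 ≈ 6.9.

μ₀ = 6.9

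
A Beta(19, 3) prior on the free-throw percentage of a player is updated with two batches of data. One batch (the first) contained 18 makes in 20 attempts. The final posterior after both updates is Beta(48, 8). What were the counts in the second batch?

Sequential conjugate updates are equivalent to a single update on the pooled data, so total successes = posterior α − prior α and total failures = posterior β − prior β.
Total across both batches: 48−19=29 makes, 8−3=5 misses.
Subtract the first batch: 29−18=11 makes and 5−2=3 misses.

11 makes and 3 misses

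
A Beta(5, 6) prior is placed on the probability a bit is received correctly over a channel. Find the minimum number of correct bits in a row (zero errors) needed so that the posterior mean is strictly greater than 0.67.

After k correct bits and 0 errors the posterior is Beta(5+k, 6), with mean (5+k)/(5+6+k).
Set (5+k)/(11+k) > 0.67 and solve: k > (0.67·11 − 5)/(1 − 0.67) = 7.182.
The smallest integer exceeding 7.182 is 8, and checking k=8: (13)/(19) = 0.6842 > 0.67.

k = 8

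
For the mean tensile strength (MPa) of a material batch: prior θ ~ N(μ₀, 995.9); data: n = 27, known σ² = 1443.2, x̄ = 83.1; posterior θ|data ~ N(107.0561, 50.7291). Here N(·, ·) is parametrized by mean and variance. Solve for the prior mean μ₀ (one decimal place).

With known observation variance, the Normal–Normal posterior has precision τ_n = τ₀ + n/σ² and mean μ_n = (τ₀μ₀ + (n/σ²)x̄)/τ_n.
Here τ₀ = 1/995.9 = 0.001004 and τ_data = 27/1443.2 = 0.018708, so τ_n = 0.019712.
Rearranging for μ₀: μ₀ = (μ_n·τ_n − τ_data·x̄)/τ₀ = (107.0561·0.019712 − 0.018708·83.1) / 0.001004 = 0.555655/0.001004 ≈ 553.4.

μ₀ = 553.4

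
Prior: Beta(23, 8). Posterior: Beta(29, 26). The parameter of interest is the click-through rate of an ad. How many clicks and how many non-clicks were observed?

6 clicks and 18 non-clicks

A Beta(a, b) prior with s successes and f failures in binomial data gives a Beta(a+s, b+f) posterior.
Match parameters: s=29−23=6, f=26−8=18.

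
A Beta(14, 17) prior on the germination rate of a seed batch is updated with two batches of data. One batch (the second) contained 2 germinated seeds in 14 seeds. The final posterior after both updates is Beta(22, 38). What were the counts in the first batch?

Sequential conjugate updates are equivalent to a single update on the pooled data, so total successes = posterior α − prior α and total failures = posterior β − prior β.
Total across both batches: 22−14=8 germinated seeds, 38−17=21 non-germinating seeds.
Subtract the second batch: 8−2=6 germinated seeds and 21−12=9 non-germinating seeds.

6 germinated seeds and 9 non-germinating seeds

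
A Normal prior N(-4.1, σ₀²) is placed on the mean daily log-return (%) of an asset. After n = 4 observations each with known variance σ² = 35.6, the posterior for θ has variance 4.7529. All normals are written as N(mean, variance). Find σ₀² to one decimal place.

For the Normal–Normal model with known σ², precisions add: τ_n = τ₀ + n/σ².
So 1/σ₀² = 1/4.7529 − 4/35.6 = 0.210398 − 0.112360 = 0.098038.
Hence σ₀² = 1/0.098038 ≈ 10.2.

σ₀² = 10.2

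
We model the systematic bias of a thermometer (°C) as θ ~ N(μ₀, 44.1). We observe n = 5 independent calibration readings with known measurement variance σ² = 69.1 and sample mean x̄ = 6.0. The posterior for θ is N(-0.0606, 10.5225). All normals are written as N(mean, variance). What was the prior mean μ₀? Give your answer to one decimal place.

μ₀ = -19.4

With known observation variance, the Normal–Normal posterior has precision τ_n = τ₀ + n/σ² and mean μ_n = (τ₀μ₀ + (n/σ²)x̄)/τ_n.
Here τ₀ = 1/44.1 = 0.022676 and τ_data = 5/69.1 = 0.072359, so τ_n = 0.095035.
Rearranging for μ₀: μ₀ = (μ_n·τ_n − τ_data·x̄)/τ₀ = (-0.0606·0.095035 − 0.072359·6.0) / 0.022676 = -0.439913/0.022676 ≈ -19.4.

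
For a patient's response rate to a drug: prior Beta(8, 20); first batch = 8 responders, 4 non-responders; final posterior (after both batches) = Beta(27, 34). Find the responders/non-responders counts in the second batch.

Because Beta–binomial updating is additive in the counts, the combined data contributed (α_post−α_prior, β_post−β_prior) successes and failures.
Total across both batches: 27−8=19 responders, 34−20=14 non-responders.
Subtract the first batch: 19−8=11 responders and 14−4=10 non-responders.

11 responders and 10 non-responders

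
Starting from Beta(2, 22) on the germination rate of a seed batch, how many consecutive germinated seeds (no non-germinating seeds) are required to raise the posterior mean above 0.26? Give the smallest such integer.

After k germinated seeds and 0 non-germinating seeds the posterior is Beta(2+k, 22), with mean (2+k)/(2+22+k).
Set (2+k)/(24+k) > 0.26 and solve: k > (0.26·24 − 2)/(1 − 0.26) = 5.730.
The smallest integer exceeding 5.730 is 6, and checking k=6: (8)/(30) = 0.2667 > 0.26.

k = 6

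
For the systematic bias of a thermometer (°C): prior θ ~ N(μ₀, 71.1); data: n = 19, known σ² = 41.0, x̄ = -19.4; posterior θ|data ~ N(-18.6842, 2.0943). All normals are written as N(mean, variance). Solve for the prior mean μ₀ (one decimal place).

μ₀ = 4.9

With known observation variance, the Normal–Normal posterior has precision τ_n = τ₀ + n/σ² and mean μ_n = (τ₀μ₀ + (n/σ²)x̄)/τ_n.
Here τ₀ = 1/71.1 = 0.014065 and τ_data = 19/41.0 = 0.463415, so τ_n = 0.477480.
Rearranging for μ₀: μ₀ = (μ_n·τ_n − τ_data·x̄)/τ₀ = (-18.6842·0.477480 − 0.463415·-19.4) / 0.014065 = 0.068919/0.014065 ≈ 4.9.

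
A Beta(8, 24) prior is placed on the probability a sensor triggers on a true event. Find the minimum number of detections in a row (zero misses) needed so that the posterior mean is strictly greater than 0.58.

k = 26

After k detections and 0 misses the posterior is Beta(8+k, 24), with mean (8+k)/(8+24+k).
Set (8+k)/(32+k) > 0.58 and solve: k > (0.58·32 − 8)/(1 − 0.58) = 25.143.
The smallest integer exceeding 25.143 is 26, and checking k=26: (34)/(58) = 0.5862 > 0.58.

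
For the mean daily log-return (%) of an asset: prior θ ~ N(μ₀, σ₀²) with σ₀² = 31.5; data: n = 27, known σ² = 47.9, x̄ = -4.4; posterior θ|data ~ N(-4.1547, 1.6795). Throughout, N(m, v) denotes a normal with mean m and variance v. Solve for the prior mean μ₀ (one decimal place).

μ₀ = 0.2

The posterior mean is a precision-weighted average: μ_n = (τ₀μ₀ + τ_data·x̄)/(τ₀+τ_data), with τ₀=1/σ₀² and τ_data=n/σ².
Here τ₀ = 1/31.5 = 0.031746 and τ_data = 27/47.9 = 0.563674, so τ_n = 0.595420.
Rearranging for μ₀: μ₀ = (μ_n·τ_n − τ_data·x̄)/τ₀ = (-4.1547·0.595420 − 0.563674·-4.4) / 0.031746 = 0.006374/0.031746 ≈ 0.2.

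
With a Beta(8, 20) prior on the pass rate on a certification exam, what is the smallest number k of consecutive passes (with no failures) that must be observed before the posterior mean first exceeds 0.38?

k = 5

After k passes and 0 failures the posterior is Beta(8+k, 20), with mean (8+k)/(8+20+k).
Set (8+k)/(28+k) > 0.38 and solve: k > (0.38·28 − 8)/(1 − 0.38) = 4.258.
The smallest integer exceeding 4.258 is 5, and checking k=5: (13)/(33) = 0.3939 > 0.38.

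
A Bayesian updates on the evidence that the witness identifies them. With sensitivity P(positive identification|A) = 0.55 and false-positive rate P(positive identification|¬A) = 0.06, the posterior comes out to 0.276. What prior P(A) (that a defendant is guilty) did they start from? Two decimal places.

In odds form, posterior odds = prior odds × likelihood ratio, so prior odds = posterior odds ÷ LR.
Posterior odds = 0.276/(1−0.276) = 0.3812. LR = 0.55/0.06 = 9.1667.
Prior odds = 0.3812/9.1667 = 0.0416, so P(A) = 0.0416/(1+0.0416) ≈ 0.04.

P(A) = 0.04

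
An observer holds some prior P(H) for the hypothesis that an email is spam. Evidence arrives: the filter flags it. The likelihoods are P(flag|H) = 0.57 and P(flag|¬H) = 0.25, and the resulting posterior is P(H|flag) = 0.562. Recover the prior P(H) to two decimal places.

P(H) = 0.36

In odds form, posterior odds = prior odds × likelihood ratio, so prior odds = posterior odds ÷ LR.
Posterior odds = 0.562/(1−0.562) = 1.2831. LR = 0.57/0.25 = 2.2800.
Prior odds = 1.2831/2.2800 = 0.5628, so P(H) = 0.5628/(1+0.5628) ≈ 0.36.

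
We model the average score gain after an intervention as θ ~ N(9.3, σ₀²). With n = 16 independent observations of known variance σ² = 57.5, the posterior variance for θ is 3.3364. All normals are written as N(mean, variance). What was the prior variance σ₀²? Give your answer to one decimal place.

Posterior precision equals prior precision plus data precision: 1/σ_n² = 1/σ₀² + n/σ².
So 1/σ₀² = 1/3.3364 − 16/57.5 = 0.299724 − 0.278261 = 0.021463.
Hence σ₀² = 1/0.021463 ≈ 46.6.

σ₀² = 46.6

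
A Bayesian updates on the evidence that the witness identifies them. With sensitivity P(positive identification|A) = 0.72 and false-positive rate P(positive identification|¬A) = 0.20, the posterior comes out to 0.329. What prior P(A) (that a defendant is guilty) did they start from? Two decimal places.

Bayes' rule in odds form gives O(A|E) = O(A)·[P(E|A)/P(E|¬A)], hence O(A) = O(A|E)/LR.
Posterior odds = 0.329/(1−0.329) = 0.4903. LR = 0.72/0.20 = 3.6000.
Prior odds = 0.4903/3.6000 = 0.1362, so P(A) = 0.1362/(1+0.1362) ≈ 0.12.

P(A) = 0.12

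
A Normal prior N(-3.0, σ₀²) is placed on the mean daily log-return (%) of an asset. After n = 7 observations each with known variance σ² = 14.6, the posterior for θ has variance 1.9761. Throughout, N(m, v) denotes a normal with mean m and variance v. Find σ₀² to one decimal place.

Posterior precision equals prior precision plus data precision: 1/σ_n² = 1/σ₀² + n/σ².
So 1/σ₀² = 1/1.9761 − 7/14.6 = 0.506047 − 0.479452 = 0.026595.
Hence σ₀² = 1/0.026595 ≈ 37.6.

σ₀² = 37.6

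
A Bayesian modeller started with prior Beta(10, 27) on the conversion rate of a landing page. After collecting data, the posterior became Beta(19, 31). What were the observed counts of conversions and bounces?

9 conversions and 4 bounces

Under Beta–binomial conjugacy the posterior parameters are (α+s, β+f).
So s = 19 − 10 = 9 and f = 31 − 27 = 4.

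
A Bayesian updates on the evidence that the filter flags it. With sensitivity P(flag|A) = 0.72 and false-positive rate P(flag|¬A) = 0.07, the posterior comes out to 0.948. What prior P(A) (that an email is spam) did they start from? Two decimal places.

P(A) = 0.64

Bayes' rule in odds form gives O(A|E) = O(A)·[P(E|A)/P(E|¬A)], hence O(A) = O(A|E)/LR.
Posterior odds = 0.948/(1−0.948) = 18.2308. LR = 0.72/0.07 = 10.2857.
Prior odds = 18.2308/10.2857 = 1.7724, so P(A) = 1.7724/(1+1.7724) ≈ 0.64.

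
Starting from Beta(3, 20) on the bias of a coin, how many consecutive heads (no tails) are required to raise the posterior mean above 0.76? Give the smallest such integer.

After k heads and 0 tails the posterior is Beta(3+k, 20), with mean (3+k)/(3+20+k).
Set (3+k)/(23+k) > 0.76 and solve: k > (0.76·23 − 3)/(1 − 0.76) = 60.333.
The smallest integer exceeding 60.333 is 61, and checking k=61: (64)/(84) = 0.7619 > 0.76.

k = 61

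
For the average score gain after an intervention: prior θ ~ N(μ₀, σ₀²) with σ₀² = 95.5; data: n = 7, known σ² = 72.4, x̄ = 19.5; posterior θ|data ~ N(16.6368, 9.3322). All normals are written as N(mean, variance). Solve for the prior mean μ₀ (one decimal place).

μ₀ = -9.8

With known observation variance, the Normal–Normal posterior has precision τ_n = τ₀ + n/σ² and mean μ_n = (τ₀μ₀ + (n/σ²)x̄)/τ_n.
Here τ₀ = 1/95.5 = 0.010471 and τ_data = 7/72.4 = 0.096685, so τ_n = 0.107156.
Rearranging for μ₀: μ₀ = (μ_n·τ_n − τ_data·x̄)/τ₀ = (16.6368·0.107156 − 0.096685·19.5) / 0.010471 = -0.102625/0.010471 ≈ -9.8.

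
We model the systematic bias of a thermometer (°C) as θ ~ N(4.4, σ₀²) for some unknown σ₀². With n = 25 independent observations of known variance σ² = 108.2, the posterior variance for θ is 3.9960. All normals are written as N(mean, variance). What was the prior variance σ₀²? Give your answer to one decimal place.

σ₀² = 52.1

Posterior precision equals prior precision plus data precision: 1/σ_n² = 1/σ₀² + n/σ².
So 1/σ₀² = 1/3.9960 − 25/108.2 = 0.250250 − 0.231054 = 0.019196.
Hence σ₀² = 1/0.019196 ≈ 52.1.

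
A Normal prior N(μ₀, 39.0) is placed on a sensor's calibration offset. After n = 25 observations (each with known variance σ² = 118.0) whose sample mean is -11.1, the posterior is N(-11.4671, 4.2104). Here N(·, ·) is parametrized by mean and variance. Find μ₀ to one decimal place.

The posterior mean is a precision-weighted average: μ_n = (τ₀μ₀ + τ_data·x̄)/(τ₀+τ_data), with τ₀=1/σ₀² and τ_data=n/σ².
Here τ₀ = 1/39.0 = 0.025641 and τ_data = 25/118.0 = 0.211864, so τ_n = 0.237505.
Rearranging for μ₀: μ₀ = (μ_n·τ_n − τ_data·x̄)/τ₀ = (-11.4671·0.237505 − 0.211864·-11.1) / 0.025641 = -0.371803/0.025641 ≈ -14.5.

μ₀ = -14.5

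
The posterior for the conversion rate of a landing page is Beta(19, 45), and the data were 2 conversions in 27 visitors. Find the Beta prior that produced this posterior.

Beta(17, 20)

Under Beta–binomial conjugacy the posterior parameters are (α+s, β+f).
Subtract the data counts: 19−2=17, 45−25=20.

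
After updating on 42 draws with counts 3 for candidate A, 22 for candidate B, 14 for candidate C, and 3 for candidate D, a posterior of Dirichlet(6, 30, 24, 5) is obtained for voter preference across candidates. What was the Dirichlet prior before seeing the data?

Dirichlet(3, 8, 10, 2)

For a Dirichlet(α) prior with multinomial counts c, the posterior is Dirichlet(α + c) componentwise.
Subtract each count from the matching posterior parameter: 6−3=3, 30−22=8, 24−14=10, 5−3=2.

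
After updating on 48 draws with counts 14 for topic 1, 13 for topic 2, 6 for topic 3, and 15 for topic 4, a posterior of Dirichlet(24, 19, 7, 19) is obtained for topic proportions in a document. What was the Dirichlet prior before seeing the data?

For a Dirichlet(α) prior with multinomial counts c, the posterior is Dirichlet(α + c) componentwise.
Subtract each count from the matching posterior parameter: 24−14=10, 19−13=6, 7−6=1, 19−15=4.

Dirichlet(10, 6, 1, 4)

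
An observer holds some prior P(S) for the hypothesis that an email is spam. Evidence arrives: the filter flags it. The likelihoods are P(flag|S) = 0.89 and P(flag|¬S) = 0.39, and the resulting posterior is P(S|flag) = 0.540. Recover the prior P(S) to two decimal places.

P(S) = 0.34

In odds form, posterior odds = prior odds × likelihood ratio, so prior odds = posterior odds ÷ LR.
Posterior odds = 0.540/(1−0.540) = 1.1739. LR = 0.89/0.39 = 2.2821.
Prior odds = 1.1739/2.2821 = 0.5144, so P(S) = 0.5144/(1+0.5144) ≈ 0.34.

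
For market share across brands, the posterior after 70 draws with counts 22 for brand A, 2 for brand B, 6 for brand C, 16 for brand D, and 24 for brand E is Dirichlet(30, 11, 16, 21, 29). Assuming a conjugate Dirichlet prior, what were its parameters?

For a Dirichlet(α) prior with multinomial counts c, the posterior is Dirichlet(α + c) componentwise.
Subtract each count from the matching posterior parameter: 30−22=8, 11−2=9, 16−6=10, 21−16=5, 29−24=5.

Dirichlet(8, 9, 10, 5, 5)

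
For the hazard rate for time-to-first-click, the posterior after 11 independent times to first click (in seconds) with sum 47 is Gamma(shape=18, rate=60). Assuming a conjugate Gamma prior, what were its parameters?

Gamma(shape=7, rate=13)

Gamma–exponential conjugacy: posterior shape = α + n, posterior rate = β + Σtᵢ.
So α = 18 − 11 = 7 and β = 60 − 47 = 13.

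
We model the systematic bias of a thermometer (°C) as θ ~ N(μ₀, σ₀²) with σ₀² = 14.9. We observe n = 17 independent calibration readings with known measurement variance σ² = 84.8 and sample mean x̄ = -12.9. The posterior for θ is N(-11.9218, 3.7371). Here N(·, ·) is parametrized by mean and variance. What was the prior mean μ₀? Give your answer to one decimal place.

μ₀ = -9.0

The posterior mean is a precision-weighted average: μ_n = (τ₀μ₀ + τ_data·x̄)/(τ₀+τ_data), with τ₀=1/σ₀² and τ_data=n/σ².
Here τ₀ = 1/14.9 = 0.067114 and τ_data = 17/84.8 = 0.200472, so τ_n = 0.267586.
Rearranging for μ₀: μ₀ = (μ_n·τ_n − τ_data·x̄)/τ₀ = (-11.9218·0.267586 − 0.200472·-12.9) / 0.067114 = -0.604018/0.067114 ≈ -9.0.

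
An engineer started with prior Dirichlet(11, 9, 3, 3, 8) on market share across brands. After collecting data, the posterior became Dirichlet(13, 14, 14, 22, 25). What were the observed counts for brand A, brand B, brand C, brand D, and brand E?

For a Dirichlet(α) prior with multinomial counts c, the posterior is Dirichlet(α + c) componentwise.
Counts are posterior − prior componentwise: 13−11=2, 14−9=5, 14−3=11, 22−3=19, 25−8=17.

counts (2, 5, 11, 19, 17)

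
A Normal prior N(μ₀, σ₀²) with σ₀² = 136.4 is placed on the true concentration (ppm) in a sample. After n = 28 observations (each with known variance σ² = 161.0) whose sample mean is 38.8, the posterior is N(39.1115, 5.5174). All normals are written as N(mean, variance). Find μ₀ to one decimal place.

The posterior mean is a precision-weighted average: μ_n = (τ₀μ₀ + τ_data·x̄)/(τ₀+τ_data), with τ₀=1/σ₀² and τ_data=n/σ².
Here τ₀ = 1/136.4 = 0.007331 and τ_data = 28/161.0 = 0.173913, so τ_n = 0.181244.
Rearranging for μ₀: μ₀ = (μ_n·τ_n − τ_data·x̄)/τ₀ = (39.1115·0.181244 − 0.173913·38.8) / 0.007331 = 0.340900/0.007331 ≈ 46.5.

μ₀ = 46.5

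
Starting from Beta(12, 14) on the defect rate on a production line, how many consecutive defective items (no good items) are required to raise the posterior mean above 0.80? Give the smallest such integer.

After k defective items and 0 good items the posterior is Beta(12+k, 14), with mean (12+k)/(12+14+k).
Set (12+k)/(26+k) > 0.80 and solve: k > (0.80·26 − 12)/(1 − 0.80) = 44.000.
The smallest integer exceeding 44.000 is 45, and checking k=45: (57)/(71) = 0.8028 > 0.80.

k = 45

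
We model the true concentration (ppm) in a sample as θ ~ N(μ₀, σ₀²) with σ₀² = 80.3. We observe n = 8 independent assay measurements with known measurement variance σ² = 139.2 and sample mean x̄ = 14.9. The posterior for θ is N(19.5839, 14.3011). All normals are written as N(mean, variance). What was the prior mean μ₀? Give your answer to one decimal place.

The posterior mean is a precision-weighted average: μ_n = (τ₀μ₀ + τ_data·x̄)/(τ₀+τ_data), with τ₀=1/σ₀² and τ_data=n/σ².
Here τ₀ = 1/80.3 = 0.012453 and τ_data = 8/139.2 = 0.057471, so τ_n = 0.069924.
Rearranging for μ₀: μ₀ = (μ_n·τ_n − τ_data·x̄)/τ₀ = (19.5839·0.069924 − 0.057471·14.9) / 0.012453 = 0.513067/0.012453 ≈ 41.2.

μ₀ = 41.2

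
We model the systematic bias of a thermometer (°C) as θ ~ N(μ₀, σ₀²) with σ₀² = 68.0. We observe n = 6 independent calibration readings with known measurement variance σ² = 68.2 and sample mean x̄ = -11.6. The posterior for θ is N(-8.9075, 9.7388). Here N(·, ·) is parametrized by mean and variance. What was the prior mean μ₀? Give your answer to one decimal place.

With known observation variance, the Normal–Normal posterior has precision τ_n = τ₀ + n/σ² and mean μ_n = (τ₀μ₀ + (n/σ²)x̄)/τ_n.
Here τ₀ = 1/68.0 = 0.014706 and τ_data = 6/68.2 = 0.087977, so τ_n = 0.102683.
Rearranging for μ₀: μ₀ = (μ_n·τ_n − τ_data·x̄)/τ₀ = (-8.9075·0.102683 − 0.087977·-11.6) / 0.014706 = 0.105884/0.014706 ≈ 7.2.

μ₀ = 7.2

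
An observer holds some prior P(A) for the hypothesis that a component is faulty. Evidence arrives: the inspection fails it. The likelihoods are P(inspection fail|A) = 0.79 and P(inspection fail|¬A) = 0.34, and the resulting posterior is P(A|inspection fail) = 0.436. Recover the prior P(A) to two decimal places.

P(A) = 0.25

In odds form, posterior odds = prior odds × likelihood ratio, so prior odds = posterior odds ÷ LR.
Posterior odds = 0.436/(1−0.436) = 0.7730. LR = 0.79/0.34 = 2.3235.
Prior odds = 0.7730/2.3235 = 0.3327, so P(A) = 0.3327/(1+0.3327) ≈ 0.25.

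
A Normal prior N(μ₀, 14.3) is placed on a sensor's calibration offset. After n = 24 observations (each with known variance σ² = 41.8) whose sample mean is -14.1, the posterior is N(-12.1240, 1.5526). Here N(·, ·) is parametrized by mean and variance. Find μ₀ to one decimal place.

With known observation variance, the Normal–Normal posterior has precision τ_n = τ₀ + n/σ² and mean μ_n = (τ₀μ₀ + (n/σ²)x̄)/τ_n.
Here τ₀ = 1/14.3 = 0.069930 and τ_data = 24/41.8 = 0.574163, so τ_n = 0.644093.
Rearranging for μ₀: μ₀ = (μ_n·τ_n − τ_data·x̄)/τ₀ = (-12.1240·0.644093 − 0.574163·-14.1) / 0.069930 = 0.286715/0.069930 ≈ 4.1.

μ₀ = 4.1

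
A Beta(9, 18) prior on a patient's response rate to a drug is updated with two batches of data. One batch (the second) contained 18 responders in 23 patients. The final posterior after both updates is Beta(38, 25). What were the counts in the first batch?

11 responders and 2 non-responders

Because Beta–binomial updating is additive in the counts, the combined data contributed (α_post−α_prior, β_post−β_prior) successes and failures.
Total across both batches: 38−9=29 responders, 25−18=7 non-responders.
Subtract the second batch: 29−18=11 responders and 7−5=2 non-responders.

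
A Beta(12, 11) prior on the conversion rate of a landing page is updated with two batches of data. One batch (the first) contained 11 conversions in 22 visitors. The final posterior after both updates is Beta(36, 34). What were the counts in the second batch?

13 conversions and 12 bounces

Sequential conjugate updates are equivalent to a single update on the pooled data, so total successes = posterior α − prior α and total failures = posterior β − prior β.
Total across both batches: 36−12=24 conversions, 34−11=23 bounces.
Subtract the first batch: 24−11=13 conversions and 23−11=12 bounces.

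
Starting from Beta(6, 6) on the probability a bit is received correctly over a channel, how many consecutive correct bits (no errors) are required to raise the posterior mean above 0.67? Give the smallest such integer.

k = 7

After k correct bits and 0 errors the posterior is Beta(6+k, 6), with mean (6+k)/(6+6+k).
Set (6+k)/(12+k) > 0.67 and solve: k > (0.67·12 − 6)/(1 − 0.67) = 6.182.
The smallest integer exceeding 6.182 is 7, and checking k=7: (13)/(19) = 0.6842 > 0.67.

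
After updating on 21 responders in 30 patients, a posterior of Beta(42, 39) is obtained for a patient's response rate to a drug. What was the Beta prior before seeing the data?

A Beta(a, b) prior with s successes and f failures in binomial data gives a Beta(a+s, b+f) posterior.
So a = 42 − 21 = 21 and b = 39 − 9 = 30.

Beta(21, 30)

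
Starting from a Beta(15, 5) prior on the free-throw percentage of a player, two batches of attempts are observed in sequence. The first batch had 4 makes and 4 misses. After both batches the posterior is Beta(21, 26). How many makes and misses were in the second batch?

Sequential conjugate updates are equivalent to a single update on the pooled data, so total successes = posterior α − prior α and total failures = posterior β − prior β.
Total across both batches: 21−15=6 makes, 26−5=21 misses.
Subtract the first batch: 6−4=2 makes and 21−4=17 misses.

2 makes and 17 misses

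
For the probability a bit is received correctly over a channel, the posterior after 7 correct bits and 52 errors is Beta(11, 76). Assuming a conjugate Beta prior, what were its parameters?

A Beta(a, b) prior with s successes and f failures in binomial data gives a Beta(a+s, b+f) posterior.
Subtract the data counts: 11−7=4, 76−52=24.

Beta(4, 24)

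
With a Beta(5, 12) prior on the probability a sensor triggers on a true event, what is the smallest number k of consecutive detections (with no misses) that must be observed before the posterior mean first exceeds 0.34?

After k detections and 0 misses the posterior is Beta(5+k, 12), with mean (5+k)/(5+12+k).
Set (5+k)/(17+k) > 0.34 and solve: k > (0.34·17 − 5)/(1 − 0.34) = 1.182.
The smallest integer exceeding 1.182 is 2, and checking k=2: (7)/(19) = 0.3684 > 0.34.

k = 2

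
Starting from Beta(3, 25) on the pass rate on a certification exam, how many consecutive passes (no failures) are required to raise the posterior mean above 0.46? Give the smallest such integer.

k = 19

After k passes and 0 failures the posterior is Beta(3+k, 25), with mean (3+k)/(3+25+k).
Set (3+k)/(28+k) > 0.46 and solve: k > (0.46·28 − 3)/(1 − 0.46) = 18.296.
The smallest integer exceeding 18.296 is 19.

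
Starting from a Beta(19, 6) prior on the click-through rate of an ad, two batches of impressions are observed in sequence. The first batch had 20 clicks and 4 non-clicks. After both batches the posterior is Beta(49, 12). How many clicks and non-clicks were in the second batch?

10 clicks and 2 non-clicks

Because Beta–binomial updating is additive in the counts, the combined data contributed (α_post−α_prior, β_post−β_prior) successes and failures.
Total across both batches: 49−19=30 clicks, 12−6=6 non-clicks.
Subtract the first batch: 30−20=10 clicks and 6−4=2 non-clicks.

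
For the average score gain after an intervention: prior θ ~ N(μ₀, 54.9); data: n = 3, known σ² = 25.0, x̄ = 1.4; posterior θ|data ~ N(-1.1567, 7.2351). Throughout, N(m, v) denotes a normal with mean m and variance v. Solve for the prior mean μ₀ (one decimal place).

With known observation variance, the Normal–Normal posterior has precision τ_n = τ₀ + n/σ² and mean μ_n = (τ₀μ₀ + (n/σ²)x̄)/τ_n.
Here τ₀ = 1/54.9 = 0.018215 and τ_data = 3/25.0 = 0.120000, so τ_n = 0.138215.
Rearranging for μ₀: μ₀ = (μ_n·τ_n − τ_data·x̄)/τ₀ = (-1.1567·0.138215 − 0.120000·1.4) / 0.018215 = -0.327873/0.018215 ≈ -18.0.

μ₀ = -18.0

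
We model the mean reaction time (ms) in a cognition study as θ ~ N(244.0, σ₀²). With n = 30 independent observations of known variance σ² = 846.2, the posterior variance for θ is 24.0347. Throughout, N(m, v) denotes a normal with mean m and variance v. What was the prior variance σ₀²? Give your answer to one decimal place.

For the Normal–Normal model with known σ², precisions add: τ_n = τ₀ + n/σ².
So 1/σ₀² = 1/24.0347 − 30/846.2 = 0.041607 − 0.035453 = 0.006154.
Hence σ₀² = 1/0.006154 ≈ 162.5.

σ₀² = 162.5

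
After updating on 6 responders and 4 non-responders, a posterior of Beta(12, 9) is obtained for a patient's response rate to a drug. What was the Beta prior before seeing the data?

Beta(6, 5)

Under Beta–binomial conjugacy the posterior parameters are (a+s, b+f).
Subtract the data counts: 12−6=6, 9−4=5.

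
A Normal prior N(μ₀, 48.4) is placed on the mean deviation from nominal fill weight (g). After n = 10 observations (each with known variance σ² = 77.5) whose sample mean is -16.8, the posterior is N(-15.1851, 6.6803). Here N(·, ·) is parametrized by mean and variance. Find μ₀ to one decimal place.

μ₀ = -5.1

With known observation variance, the Normal–Normal posterior has precision τ_n = τ₀ + n/σ² and mean μ_n = (τ₀μ₀ + (n/σ²)x̄)/τ_n.
Here τ₀ = 1/48.4 = 0.020661 and τ_data = 10/77.5 = 0.129032, so τ_n = 0.149693.
Rearranging for μ₀: μ₀ = (μ_n·τ_n − τ_data·x̄)/τ₀ = (-15.1851·0.149693 − 0.129032·-16.8) / 0.020661 = -0.105366/0.020661 ≈ -5.1.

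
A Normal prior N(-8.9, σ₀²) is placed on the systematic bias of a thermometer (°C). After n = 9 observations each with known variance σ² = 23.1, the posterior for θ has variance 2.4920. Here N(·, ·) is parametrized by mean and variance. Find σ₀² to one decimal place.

Posterior precision equals prior precision plus data precision: 1/σ_n² = 1/σ₀² + n/σ².
So 1/σ₀² = 1/2.4920 − 9/23.1 = 0.401284 − 0.389610 = 0.011674.
Hence σ₀² = 1/0.011674 ≈ 85.7.

σ₀² = 85.7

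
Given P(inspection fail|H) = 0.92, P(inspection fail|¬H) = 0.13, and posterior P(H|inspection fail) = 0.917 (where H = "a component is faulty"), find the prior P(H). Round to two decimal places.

P(H) = 0.61

In odds form, posterior odds = prior odds × likelihood ratio, so prior odds = posterior odds ÷ LR.
Posterior odds = 0.917/(1−0.917) = 11.0482. LR = 0.92/0.13 = 7.0769.
Prior odds = 11.0482/7.0769 = 1.5612, so P(H) = 1.5612/(1+1.5612) ≈ 0.61.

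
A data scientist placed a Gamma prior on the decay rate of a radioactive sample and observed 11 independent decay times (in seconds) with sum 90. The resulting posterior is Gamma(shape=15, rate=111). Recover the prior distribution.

Gamma–exponential conjugacy: posterior shape = α + n, posterior rate = β + Σtᵢ.
So α = 15 − 11 = 4 and β = 111 − 90 = 21.

Gamma(shape=4, rate=21)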